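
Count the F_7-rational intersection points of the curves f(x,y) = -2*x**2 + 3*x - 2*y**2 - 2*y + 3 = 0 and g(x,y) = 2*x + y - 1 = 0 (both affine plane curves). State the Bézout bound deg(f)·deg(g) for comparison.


Common zeros: ∅; count = 0; Bézout bound = 2.

deg(f) = 2, deg(g) = 1, so Bézout bound = 2.
Scan x ∈ F_7. For each x, list the y ∈ F_7 with f(x, y) ≡ 0 and those with g(x, y) ≡ 0 (mod 7); the common zeros in that column are the intersection.
  x = 0: f ≡ 0 at y ∈ {3}; g ≡ 0 at y ∈ {1}; common: ∅.
  x = 1: f ≡ 0 at y ∈ {1, 5}; g ≡ 0 at y ∈ {6}; common: ∅.
  x = 2: f ≡ 0 at y ∈ ∅; g ≡ 0 at y ∈ {4}; common: ∅.
  x = 3: f ≡ 0 at y ∈ ∅; g ≡ 0 at y ∈ {2}; common: ∅.
  x = 4: f ≡ 0 at y ∈ {1, 5}; g ≡ 0 at y ∈ {0}; common: ∅.
  x = 5: f ≡ 0 at y ∈ {3}; g ≡ 0 at y ∈ {5}; common: ∅.
  x = 6: f ≡ 0 at y ∈ {2, 4}; g ≡ 0 at y ∈ {3}; common: ∅.
Collecting: common zeros = ∅, so the count is 0.
Comparison with the Bézout bound: 0 ≤ 2 = deg(f)·deg(g), as expected for curves with no common component (the affine F_7-count falls short of the bound because intersections may lie at infinity, over extension fields, or carry multiplicity).


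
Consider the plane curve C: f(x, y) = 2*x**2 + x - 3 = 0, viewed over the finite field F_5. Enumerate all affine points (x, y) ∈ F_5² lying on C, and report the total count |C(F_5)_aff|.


Affine F_5-points: {(1, 0), (1, 1), (1, 2), (1, 3), (1, 4)}; count = 5.

For each of the 25 pairs (x, y) ∈ F_5², evaluate f(x, y) mod 5. Record the zeros.
  x = 0: [0↦2, 1↦2, 2↦2, 3↦2, 4↦2]  zeros at y ∈ ∅
  x = 1: [0↦0, 1↦0, 2↦0, 3↦0, 4↦0]  zeros at y ∈ {0, 1, 2, 3, 4}
  x = 2: [0↦2, 1↦2, 2↦2, 3↦2, 4↦2]  zeros at y ∈ ∅
  x = 3: [0↦3, 1↦3, 2↦3, 3↦3, 4↦3]  zeros at y ∈ ∅
  x = 4: [0↦3, 1↦3, 2↦3, 3↦3, 4↦3]  zeros at y ∈ ∅
Collecting zeros: affine points = {(1, 0), (1, 1), (1, 2), (1, 3), (1, 4)}.
Total count |C(F_5)_aff| = 5.


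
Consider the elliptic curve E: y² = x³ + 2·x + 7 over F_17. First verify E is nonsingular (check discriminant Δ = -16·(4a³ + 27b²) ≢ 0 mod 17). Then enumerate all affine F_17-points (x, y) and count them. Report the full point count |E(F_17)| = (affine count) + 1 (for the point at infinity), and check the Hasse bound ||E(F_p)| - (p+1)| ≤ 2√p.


Affine points = {(2, 6), (2, 11), (8, 5), (8, 12), (11, 0), (12, 5), (12, 12), (14, 5), (14, 12), (16, 2), (16, 15)}; affine count = 11; |E(F_17)| = 12.

Discriminant check: Δ ∝ 4a³ + 27b² = 4·2³ + 27·7² = 4·8 + 27·49 ≡ 12 (mod 17). Nonzero ⇒ E is nonsingular.
For each x ∈ F_17, compute rhs = x³ + 2·x + 7 mod 17, then count y ∈ F_17 with y² ≡ rhs.
  x = 0: rhs = 7, matching y values: none (0 points).
  x = 1: rhs = 10, matching y values: none (0 points).
  x = 2: rhs = 2, matching y values: 6, 11 (2 points).
  x = 3: rhs = 6, matching y values: none (0 points).
  x = 4: rhs = 11, matching y values: none (0 points).
  x = 5: rhs = 6, matching y values: none (0 points).
  x = 6: rhs = 14, matching y values: none (0 points).
  x = 7: rhs = 7, matching y values: none (0 points).
  x = 8: rhs = 8, matching y values: 5, 12 (2 points).
  x = 9: rhs = 6, matching y values: none (0 points).
  x = 10: rhs = 7, matching y values: none (0 points).
  x = 11: rhs = 0, matching y values: 0 (1 points).
  x = 12: rhs = 8, matching y values: 5, 12 (2 points).
  x = 13: rhs = 3, matching y values: none (0 points).
  x = 14: rhs = 8, matching y values: 5, 12 (2 points).
  x = 15: rhs = 12, matching y values: none (0 points).
  x = 16: rhs = 4, matching y values: 2, 15 (2 points).
Total affine count: 11.
Full point count |E(F_17)| = 11 + 1 = 12.
Hasse bound: |12 − (17+1)| = |-6| = 6 ≤ 2√17 ≈ 8.2462 ✓.


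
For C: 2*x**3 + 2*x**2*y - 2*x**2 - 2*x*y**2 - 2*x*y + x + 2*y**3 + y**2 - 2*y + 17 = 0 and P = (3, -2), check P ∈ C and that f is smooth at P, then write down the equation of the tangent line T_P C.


Tangent line at P: 15*x + 54*y + 63 = 0.

Step 1: f(3, -2) = 0, so P lies on C.
Step 2: partial derivatives
  f_x(x, y) = 6*x**2 + 4*x*y - 4*x - 2*y**2 - 2*y + 1, f_y(x, y) = 2*x**2 - 4*x*y - 2*x + 6*y**2 + 2*y - 2.
  f_x(P) = 15, f_y(P) = 54 (gradient nonzero, so P is smooth).
Step 3: tangent line at P: 15·(x − 3) + 54·(y − -2) = 0.
Expanding: 15*x + 54*y + 63 = 0.


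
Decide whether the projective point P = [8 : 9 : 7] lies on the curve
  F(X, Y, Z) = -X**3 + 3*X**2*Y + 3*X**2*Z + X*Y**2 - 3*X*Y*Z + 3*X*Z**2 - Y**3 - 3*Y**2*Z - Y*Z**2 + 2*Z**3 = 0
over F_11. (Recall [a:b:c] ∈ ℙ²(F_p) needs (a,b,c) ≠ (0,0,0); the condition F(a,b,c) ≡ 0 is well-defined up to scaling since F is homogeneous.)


F(8,9,7) ≡ 5 (mod 11); P is NOT on the curve.

Evaluate F(8, 9, 7) term-by-term (mod 11).
  -X**3 ↦ -1·512·1·1 = -512
  3*X**2*Y ↦ 3·64·9·1 = 1728
  3*X**2*Z ↦ 3·64·1·7 = 1344
  X*Y**2 ↦ 1·8·81·1 = 648
  -3*X*Y*Z ↦ -3·8·9·7 = -1512
  3*X*Z**2 ↦ 3·8·1·49 = 1176
  -Y**3 ↦ -1·1·729·1 = -729
  -3*Y**2*Z ↦ -3·1·81·7 = -1701
  -Y*Z**2 ↦ -1·1·9·49 = -441
  2*Z**3 ↦ 2·1·1·343 = 686
Sum: F(8, 9, 7) = (-512) + (1728) + (1344) + (648) + (-1512) + (1176) + (-729) + (-1701) + (-441) + (686) = 687.
Reducing mod 11: 687 ≡ 5 (mod 11).
Since F(a, b, c) ≡ 5 ≠ 0 (mod 11), P does NOT lie on the curve.


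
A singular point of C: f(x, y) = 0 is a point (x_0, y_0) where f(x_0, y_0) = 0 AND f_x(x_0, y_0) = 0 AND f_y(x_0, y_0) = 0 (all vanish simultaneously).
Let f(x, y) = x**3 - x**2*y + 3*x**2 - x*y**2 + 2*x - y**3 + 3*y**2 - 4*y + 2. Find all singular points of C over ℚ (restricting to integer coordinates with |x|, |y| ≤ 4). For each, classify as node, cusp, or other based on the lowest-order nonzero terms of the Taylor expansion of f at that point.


Singular points: {(-1, 1)}; classification: node.

Compute partial derivatives:
  f_x = 3*x**2 - 2*x*y + 6*x - y**2 + 2.
  f_y = -x**2 - 2*x*y - 3*y**2 + 6*y - 4.
Scan x_0 ∈ {−4, ..., 4}. For each x_0, f_y(x_0, y) is a polynomial in y; find its integer roots y ∈ {−4, ..., 4}, then test f_x and f at those candidates.
  x = -4: f_y(-4, y) = -3*y**2 + 14*y - 20; no integer root y with |y| ≤ 4.
  x = -3: f_y(-3, y) = -3*y**2 + 12*y - 13; no integer root y with |y| ≤ 4.
  x = -2: f_y(-2, y) = -3*y**2 + 10*y - 8; vanishes at y ∈ {2}. (-2, 2): f_x = 6 ≠ 0.
  x = -1: f_y(-1, y) = -3*y**2 + 8*y - 5; vanishes at y ∈ {1}. (-1, 1): f_x = 0, f = 0 — SINGULAR.
  x = 0: f_y(0, y) = -3*y**2 + 6*y - 4; no integer root y with |y| ≤ 4.
  x = 1: f_y(1, y) = -3*y**2 + 4*y - 5; no integer root y with |y| ≤ 4.
  x = 2: f_y(2, y) = -3*y**2 + 2*y - 8; no integer root y with |y| ≤ 4.
  x = 3: f_y(3, y) = -3*y**2 - 13; no integer root y with |y| ≤ 4.
  x = 4: f_y(4, y) = -3*y**2 - 2*y - 20; no integer root y with |y| ≤ 4.
Only singular point on the grid: (-1, 1).
Classify: substitute x = -1 + u, y = 1 + v and expand: f = u**3 - u**2*v - u**2 - u*v**2 - v**3 + v**2.
No constant or linear terms (consistent with a singular point). Quadratic part: -u**2 + v**2. Cubic part: u**3 - u**2*v - u*v**2 - v**3.
The quadratic part v**2 - u**2 = (v − u)(v + u) splits into two distinct linear factors, so there are two distinct tangent lines y − 1 = ±(x − -1) — this is a node (ordinary double point).
Classification: node.


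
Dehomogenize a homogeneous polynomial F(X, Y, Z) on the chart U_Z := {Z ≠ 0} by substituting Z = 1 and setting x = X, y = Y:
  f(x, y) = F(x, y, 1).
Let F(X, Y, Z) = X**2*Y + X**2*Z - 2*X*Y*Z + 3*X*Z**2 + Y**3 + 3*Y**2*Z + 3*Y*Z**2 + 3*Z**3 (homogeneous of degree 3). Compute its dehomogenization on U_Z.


f(x, y) = x**2*y + x**2 - 2*x*y + 3*x + y**3 + 3*y**2 + 3*y + 3

On U_Z we set Z = 1. Each monomial c·X^i·Y^j·Z^k in F becomes c·x^i·y^j·1^k = c·x^i·y^j.
Substituting Z = 1: F(X, Y, 1) = x**2*y + x**2 - 2*x*y + 3*x + y**3 + 3*y**2 + 3*y + 3.
Note: deg(f) ≤ deg(F) = 3; strict inequality happens when F is divisible by Z (lost terms).


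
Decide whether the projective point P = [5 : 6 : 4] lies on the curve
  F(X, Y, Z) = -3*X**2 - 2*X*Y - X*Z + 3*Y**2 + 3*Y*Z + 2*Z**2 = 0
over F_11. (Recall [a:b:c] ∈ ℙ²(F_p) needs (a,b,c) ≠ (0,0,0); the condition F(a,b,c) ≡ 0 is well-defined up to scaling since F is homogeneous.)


F(5,6,4) ≡ 2 (mod 11); P is NOT on the curve.

Evaluate F(5, 6, 4) term-by-term (mod 11).
  -3*X**2 ↦ -3·25·1·1 = -75
  -2*X*Y ↦ -2·5·6·1 = -60
  -X*Z ↦ -1·5·1·4 = -20
  3*Y**2 ↦ 3·1·36·1 = 108
  3*Y*Z ↦ 3·1·6·4 = 72
  2*Z**2 ↦ 2·1·1·16 = 32
Sum: F(5, 6, 4) = (-75) + (-60) + (-20) + (108) + (72) + (32) = 57.
Reducing mod 11: 57 ≡ 2 (mod 11).
Since F(a, b, c) ≡ 2 ≠ 0 (mod 11), P does NOT lie on the curve.


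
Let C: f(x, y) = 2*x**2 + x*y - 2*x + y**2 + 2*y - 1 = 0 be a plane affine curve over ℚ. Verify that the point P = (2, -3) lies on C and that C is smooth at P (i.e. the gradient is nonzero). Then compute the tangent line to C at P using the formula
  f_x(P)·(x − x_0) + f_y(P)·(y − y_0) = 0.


Tangent line at P: 3*x - 2*y - 12 = 0.

Step 1: f(2, -3) = 0, so P lies on C.
Step 2: partial derivatives
  f_x(x, y) = 4*x + y - 2, f_y(x, y) = x + 2*y + 2.
  f_x(P) = 3, f_y(P) = -2 (gradient nonzero, so P is smooth).
Step 3: tangent line at P: 3·(x − 2) + -2·(y − -3) = 0.
Expanding: 3*x - 2*y - 12 = 0.


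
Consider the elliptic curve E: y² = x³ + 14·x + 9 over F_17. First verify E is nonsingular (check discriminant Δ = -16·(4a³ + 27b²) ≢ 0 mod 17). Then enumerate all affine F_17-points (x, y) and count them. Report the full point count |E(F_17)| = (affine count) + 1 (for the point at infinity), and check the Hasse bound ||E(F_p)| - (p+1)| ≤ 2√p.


Affine points = {(0, 3), (0, 14), (5, 0), (7, 5), (7, 12), (8, 2), (8, 15), (11, 7), (11, 10), (12, 1), (12, 16), (13, 5), (13, 12), (14, 5), (14, 12)}; affine count = 15; |E(F_17)| = 16.

Discriminant check: Δ ∝ 4a³ + 27b² = 4·14³ + 27·9² = 4·2744 + 27·81 ≡ 5 (mod 17). Nonzero ⇒ E is nonsingular.
For each x ∈ F_17, compute rhs = x³ + 14·x + 9 mod 17, then count y ∈ F_17 with y² ≡ rhs.
  x = 0: rhs = 9, matching y values: 3, 14 (2 points).
  x = 1: rhs = 7, matching y values: none (0 points).
  x = 2: rhs = 11, matching y values: none (0 points).
  x = 3: rhs = 10, matching y values: none (0 points).
  x = 4: rhs = 10, matching y values: none (0 points).
  x = 5: rhs = 0, matching y values: 0 (1 points).
  x = 6: rhs = 3, matching y values: none (0 points).
  x = 7: rhs = 8, matching y values: 5, 12 (2 points).
  x = 8: rhs = 4, matching y values: 2, 15 (2 points).
  x = 9: rhs = 14, matching y values: none (0 points).
  x = 10: rhs = 10, matching y values: none (0 points).
  x = 11: rhs = 15, matching y values: 7, 10 (2 points).
  x = 12: rhs = 1, matching y values: 1, 16 (2 points).
  x = 13: rhs = 8, matching y values: 5, 12 (2 points).
  x = 14: rhs = 8, matching y values: 5, 12 (2 points).
  x = 15: rhs = 7, matching y values: none (0 points).
  x = 16: rhs = 11, matching y values: none (0 points).
Total affine count: 15.
Full point count |E(F_17)| = 15 + 1 = 16.
Hasse bound: |16 − (17+1)| = |-2| = 2 ≤ 2√17 ≈ 8.2462 ✓.


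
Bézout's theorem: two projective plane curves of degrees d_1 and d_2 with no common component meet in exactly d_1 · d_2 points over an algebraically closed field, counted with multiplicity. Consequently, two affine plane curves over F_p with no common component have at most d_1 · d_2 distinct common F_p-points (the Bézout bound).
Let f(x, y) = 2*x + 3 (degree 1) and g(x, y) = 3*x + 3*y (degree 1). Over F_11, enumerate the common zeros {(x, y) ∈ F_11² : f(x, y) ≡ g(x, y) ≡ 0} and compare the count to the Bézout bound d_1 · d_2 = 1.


Common zeros: {(4, 7)}; count = 1; Bézout bound = 1.

deg(f) = 1, deg(g) = 1, so Bézout bound = 1.
Scan x ∈ F_11. For each x, list the y ∈ F_11 with f(x, y) ≡ 0 and those with g(x, y) ≡ 0 (mod 11); the common zeros in that column are the intersection.
  x = 0: f ≡ 0 at y ∈ ∅; g ≡ 0 at y ∈ {0}; common: ∅.
  x = 1: f ≡ 0 at y ∈ ∅; g ≡ 0 at y ∈ {10}; common: ∅.
  x = 2: f ≡ 0 at y ∈ ∅; g ≡ 0 at y ∈ {9}; common: ∅.
  x = 3: f ≡ 0 at y ∈ ∅; g ≡ 0 at y ∈ {8}; common: ∅.
  x = 4: f ≡ 0 at y ∈ {0, 1, 2, 3, 4, 5, 6, 7, 8, 9, 10}; g ≡ 0 at y ∈ {7}; common: {7}.
  x = 5: f ≡ 0 at y ∈ ∅; g ≡ 0 at y ∈ {6}; common: ∅.
  x = 6: f ≡ 0 at y ∈ ∅; g ≡ 0 at y ∈ {5}; common: ∅.
  x = 7: f ≡ 0 at y ∈ ∅; g ≡ 0 at y ∈ {4}; common: ∅.
  x = 8: f ≡ 0 at y ∈ ∅; g ≡ 0 at y ∈ {3}; common: ∅.
  x = 9: f ≡ 0 at y ∈ ∅; g ≡ 0 at y ∈ {2}; common: ∅.
  x = 10: f ≡ 0 at y ∈ ∅; g ≡ 0 at y ∈ {1}; common: ∅.
Collecting: common zeros = {(4, 7)}, so the count is 1.
Comparison with the Bézout bound: 1 ≤ 1 = deg(f)·deg(g), as expected for curves with no common component (the bound is attained).


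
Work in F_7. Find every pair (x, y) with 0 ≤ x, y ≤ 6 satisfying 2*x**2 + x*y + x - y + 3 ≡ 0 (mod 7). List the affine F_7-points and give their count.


Affine F_7-points: {(0, 3), (2, 1), (3, 2), (4, 1), (5, 3), (6, 2)}; count = 6.

For each of the 49 pairs (x, y) ∈ F_7², evaluate f(x, y) mod 7. Record the zeros.
  x = 0: [0↦3, 1↦2, 2↦1, 3↦0, 4↦6, 5↦5, 6↦4]  zeros at y ∈ {3}
  x = 1: [0↦6, 1↦6, 2↦6, 3↦6, 4↦6, 5↦6, 6↦6]  zeros at y ∈ ∅
  x = 2: [0↦6, 1↦0, 2↦1, 3↦2, 4↦3, 5↦4, 6↦5]  zeros at y ∈ {1}
  x = 3: [0↦3, 1↦5, 2↦0, 3↦2, 4↦4, 5↦6, 6↦1]  zeros at y ∈ {2}
  x = 4: [0↦4, 1↦0, 2↦3, 3↦6, 4↦2, 5↦5, 6↦1]  zeros at y ∈ {1}
  x = 5: [0↦2, 1↦6, 2↦3, 3↦0, 4↦4, 5↦1, 6↦5]  zeros at y ∈ {3}
  x = 6: [0↦4, 1↦2, 2↦0, 3↦5, 4↦3, 5↦1, 6↦6]  zeros at y ∈ {2}
Collecting zeros: affine points = {(0, 3), (2, 1), (3, 2), (4, 1), (5, 3), (6, 2)}.
Total count |C(F_7)_aff| = 6.


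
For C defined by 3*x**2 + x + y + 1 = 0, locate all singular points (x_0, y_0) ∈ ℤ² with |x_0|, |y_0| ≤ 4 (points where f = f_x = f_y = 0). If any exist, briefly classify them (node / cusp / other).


No singular points in the scanned grid; C is smooth there.

Compute partial derivatives:
  f_x = 6*x + 1.
  f_y = 1.
f_y = 1 is a nonzero constant, so f_y never vanishes: no point (x, y) can satisfy f = f_x = f_y = 0. In particular no (x, y) ∈ {−4, ..., 4}² is singular; the curve is smooth.


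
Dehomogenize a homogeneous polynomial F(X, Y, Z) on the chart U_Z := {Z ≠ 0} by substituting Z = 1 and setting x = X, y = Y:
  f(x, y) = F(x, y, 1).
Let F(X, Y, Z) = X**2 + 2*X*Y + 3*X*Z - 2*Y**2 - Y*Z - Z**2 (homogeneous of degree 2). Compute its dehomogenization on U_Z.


f(x, y) = x**2 + 2*x*y + 3*x - 2*y**2 - y - 1

On U_Z we set Z = 1. Each monomial c·X^i·Y^j·Z^k in F becomes c·x^i·y^j·1^k = c·x^i·y^j.
Substituting Z = 1: F(X, Y, 1) = x**2 + 2*x*y + 3*x - 2*y**2 - y - 1.
Note: deg(f) ≤ deg(F) = 2; strict inequality happens when F is divisible by Z (lost terms).


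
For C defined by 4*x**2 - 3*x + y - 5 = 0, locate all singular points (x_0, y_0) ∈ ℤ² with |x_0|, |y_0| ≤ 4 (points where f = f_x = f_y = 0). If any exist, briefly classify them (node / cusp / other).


No singular points in the scanned grid; C is smooth there.

Compute partial derivatives:
  f_x = 8*x - 3.
  f_y = 1.
f_y = 1 is a nonzero constant, so f_y never vanishes: no point (x, y) can satisfy f = f_x = f_y = 0. In particular no (x, y) ∈ {−4, ..., 4}² is singular; the curve is smooth.


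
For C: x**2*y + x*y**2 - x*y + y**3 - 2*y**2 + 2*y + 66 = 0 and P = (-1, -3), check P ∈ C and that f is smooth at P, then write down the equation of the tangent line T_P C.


Tangent line at P: 18*x + 49*y + 165 = 0.

Step 1: f(-1, -3) = 0, so P lies on C.
Step 2: partial derivatives
  f_x(x, y) = 2*x*y + y**2 - y, f_y(x, y) = x**2 + 2*x*y - x + 3*y**2 - 4*y + 2.
  f_x(P) = 18, f_y(P) = 49 (gradient nonzero, so P is smooth).
Step 3: tangent line at P: 18·(x − -1) + 49·(y − -3) = 0.
Expanding: 18*x + 49*y + 165 = 0.


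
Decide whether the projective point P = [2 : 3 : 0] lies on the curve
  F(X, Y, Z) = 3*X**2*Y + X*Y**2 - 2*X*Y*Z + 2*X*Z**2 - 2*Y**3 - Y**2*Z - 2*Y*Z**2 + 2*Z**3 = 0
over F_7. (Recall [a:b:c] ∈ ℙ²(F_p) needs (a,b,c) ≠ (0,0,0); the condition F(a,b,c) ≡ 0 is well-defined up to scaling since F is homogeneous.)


F(2,3,0) ≡ 0 (mod 7); P is on the curve.

Evaluate F(2, 3, 0) term-by-term (mod 7).
  3*X**2*Y ↦ 3·4·3·1 = 36
  X*Y**2 ↦ 1·2·9·1 = 18
  -2*X*Y*Z ↦ -2·2·3·0 = 0
  2*X*Z**2 ↦ 2·2·1·0 = 0
  -2*Y**3 ↦ -2·1·27·1 = -54
  -Y**2*Z ↦ -1·1·9·0 = 0
  -2*Y*Z**2 ↦ -2·1·3·0 = 0
  2*Z**3 ↦ 2·1·1·0 = 0
Sum: F(2, 3, 0) = (36) + (18) + (0) + (0) + (-54) + (0) + (0) + (0) = 0.
Reducing mod 7: 0 ≡ 0 (mod 7).
Since F(a, b, c) ≡ 0 (mod 7), P lies on the curve.


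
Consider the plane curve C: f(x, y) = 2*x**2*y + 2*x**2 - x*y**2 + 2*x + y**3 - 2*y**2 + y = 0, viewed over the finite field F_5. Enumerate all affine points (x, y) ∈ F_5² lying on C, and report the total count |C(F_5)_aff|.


Affine F_5-points: {(0, 0), (0, 1), (1, 1), (2, 3), (3, 2), (4, 0), (4, 2), (4, 4)}; count = 8.

For each of the 25 pairs (x, y) ∈ F_5², evaluate f(x, y) mod 5. Record the zeros.
  x = 0: [0↦0, 1↦0, 2↦2, 3↦2, 4↦1]  zeros at y ∈ {0, 1}
  x = 1: [0↦4, 1↦0, 2↦1, 3↦3, 4↦2]  zeros at y ∈ {1}
  x = 2: [0↦2, 1↦3, 2↦2, 3↦0, 4↦3]  zeros at y ∈ {3}
  x = 3: [0↦4, 1↦4, 2↦0, 3↦3, 4↦4]  zeros at y ∈ {2}
  x = 4: [0↦0, 1↦3, 2↦0, 3↦2, 4↦0]  zeros at y ∈ {0, 2, 4}
Collecting zeros: affine points = {(0, 0), (0, 1), (1, 1), (2, 3), (3, 2), (4, 0), (4, 2), (4, 4)}.
Total count |C(F_5)_aff| = 8.


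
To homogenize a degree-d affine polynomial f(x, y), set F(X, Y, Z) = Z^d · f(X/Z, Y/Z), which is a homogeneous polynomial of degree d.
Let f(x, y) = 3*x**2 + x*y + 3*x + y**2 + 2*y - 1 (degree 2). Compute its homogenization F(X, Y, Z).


F(X, Y, Z) = 3*X**2 + X*Y + 3*X*Z + Y**2 + 2*Y*Z - Z**2

deg(f) = 2.
Substitute x = X/Z, y = Y/Z into f, then multiply by Z^2.
  monomial 3·x^2·y^0 ↦ 3·X^2·Y^0·Z^0.
  monomial 1·x^1·y^1 ↦ 1·X^1·Y^1·Z^0.
  monomial 3·x^1·y^0 ↦ 3·X^1·Y^0·Z^1.
  monomial 1·x^0·y^2 ↦ 1·X^0·Y^2·Z^0.
  monomial 2·x^0·y^1 ↦ 2·X^0·Y^1·Z^1.
  monomial -1·x^0·y^0 ↦ -1·X^0·Y^0·Z^2.
Collecting: F(X, Y, Z) = 3*X**2 + X*Y + 3*X*Z + Y**2 + 2*Y*Z - Z**2.


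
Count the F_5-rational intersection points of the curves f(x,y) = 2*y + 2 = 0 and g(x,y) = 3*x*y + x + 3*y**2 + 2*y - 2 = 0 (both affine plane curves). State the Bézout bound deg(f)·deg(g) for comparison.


Common zeros: {(2, 4)}; count = 1; Bézout bound = 2.

deg(f) = 1, deg(g) = 2, so Bézout bound = 2.
Scan x ∈ F_5. For each x, list the y ∈ F_5 with f(x, y) ≡ 0 and those with g(x, y) ≡ 0 (mod 5); the common zeros in that column are the intersection.
  x = 0: f ≡ 0 at y ∈ {4}; g ≡ 0 at y ∈ ∅; common: ∅.
  x = 1: f ≡ 0 at y ∈ {4}; g ≡ 0 at y ∈ ∅; common: ∅.
  x = 2: f ≡ 0 at y ∈ {4}; g ≡ 0 at y ∈ {0, 4}; common: {4}.
  x = 3: f ≡ 0 at y ∈ {4}; g ≡ 0 at y ∈ {1, 2}; common: ∅.
  x = 4: f ≡ 0 at y ∈ {4}; g ≡ 0 at y ∈ ∅; common: ∅.
Collecting: common zeros = {(2, 4)}, so the count is 1.
Comparison with the Bézout bound: 1 ≤ 2 = deg(f)·deg(g), as expected for curves with no common component (the affine F_5-count falls short of the bound because intersections may lie at infinity, over extension fields, or carry multiplicity).


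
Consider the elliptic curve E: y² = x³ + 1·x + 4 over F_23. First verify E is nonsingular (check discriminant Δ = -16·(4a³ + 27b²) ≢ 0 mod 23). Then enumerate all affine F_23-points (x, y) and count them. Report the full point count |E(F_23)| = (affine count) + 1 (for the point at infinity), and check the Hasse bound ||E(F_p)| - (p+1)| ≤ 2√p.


Affine points = {(0, 2), (0, 21), (1, 11), (1, 12), (4, 7), (4, 16), (7, 3), (7, 20), (8, 8), (8, 15), (9, 11), (9, 12), (10, 5), (10, 18), (11, 9), (11, 14), (13, 11), (13, 12), (14, 5), (14, 18), (15, 6), (15, 17), (17, 9), (17, 14), (18, 9), (18, 14), (22, 5), (22, 18)}; affine count = 28; |E(F_23)| = 29.

Discriminant check: Δ ∝ 4a³ + 27b² = 4·1³ + 27·4² = 4·1 + 27·16 ≡ 22 (mod 23). Nonzero ⇒ E is nonsingular.
For each x ∈ F_23, compute rhs = x³ + 1·x + 4 mod 23, then count y ∈ F_23 with y² ≡ rhs.
  x = 0: rhs = 4, matching y values: 2, 21 (2 points).
  x = 1: rhs = 6, matching y values: 11, 12 (2 points).
  x = 2: rhs = 14, matching y values: none (0 points).
  x = 3: rhs = 11, matching y values: none (0 points).
  x = 4: rhs = 3, matching y values: 7, 16 (2 points).
  x = 5: rhs = 19, matching y values: none (0 points).
  x = 6: rhs = 19, matching y values: none (0 points).
  x = 7: rhs = 9, matching y values: 3, 20 (2 points).
  x = 8: rhs = 18, matching y values: 8, 15 (2 points).
  x = 9: rhs = 6, matching y values: 11, 12 (2 points).
  x = 10: rhs = 2, matching y values: 5, 18 (2 points).
  x = 11: rhs = 12, matching y values: 9, 14 (2 points).
  x = 12: rhs = 19, matching y values: none (0 points).
  x = 13: rhs = 6, matching y values: 11, 12 (2 points).
  x = 14: rhs = 2, matching y values: 5, 18 (2 points).
  x = 15: rhs = 13, matching y values: 6, 17 (2 points).
  x = 16: rhs = 22, matching y values: none (0 points).
  x = 17: rhs = 12, matching y values: 9, 14 (2 points).
  x = 18: rhs = 12, matching y values: 9, 14 (2 points).
  x = 19: rhs = 5, matching y values: none (0 points).
  x = 20: rhs = 20, matching y values: none (0 points).
  x = 21: rhs = 17, matching y values: none (0 points).
  x = 22: rhs = 2, matching y values: 5, 18 (2 points).
Total affine count: 28.
Full point count |E(F_23)| = 28 + 1 = 29.
Hasse bound: |29 − (23+1)| = |5| = 5 ≤ 2√23 ≈ 9.5917 ✓.


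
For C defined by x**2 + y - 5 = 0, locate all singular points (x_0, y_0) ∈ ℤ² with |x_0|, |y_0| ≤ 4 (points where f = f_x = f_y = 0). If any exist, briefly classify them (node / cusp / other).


No singular points in the scanned grid; C is smooth there.

Compute partial derivatives:
  f_x = 2*x.
  f_y = 1.
f_y = 1 is a nonzero constant, so f_y never vanishes: no point (x, y) can satisfy f = f_x = f_y = 0. In particular no (x, y) ∈ {−4, ..., 4}² is singular; the curve is smooth.


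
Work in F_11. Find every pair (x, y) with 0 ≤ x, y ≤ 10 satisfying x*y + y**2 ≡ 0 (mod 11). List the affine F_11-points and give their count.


Affine F_11-points: {(0, 0), (1, 0), (1, 10), (2, 0), (2, 9), (3, 0), (3, 8), (4, 0), (4, 7), (5, 0), (5, 6), (6, 0), (6, 5), (7, 0), (7, 4), (8, 0), (8, 3), (9, 0), (9, 2), (10, 0), (10, 1)}; count = 21.

For each of the 121 pairs (x, y) ∈ F_11², evaluate f(x, y) mod 11. Record the zeros.
  x = 0: [0↦0, 1↦1, 2↦4, 3↦9, 4↦5, 5↦3, 6↦3, 7↦5, 8↦9, 9↦4, 10↦1]  zeros at y ∈ {0}
  x = 1: [0↦0, 1↦2, 2↦6, 3↦1, 4↦9, 5↦8, 6↦9, 7↦1, 8↦6, 9↦2, 10↦0]  zeros at y ∈ {0, 10}
  x = 2: [0↦0, 1↦3, 2↦8, 3↦4, 4↦2, 5↦2, 6↦4, 7↦8, 8↦3, 9↦0, 10↦10]  zeros at y ∈ {0, 9}
  x = 3: [0↦0, 1↦4, 2↦10, 3↦7, 4↦6, 5↦7, 6↦10, 7↦4, 8↦0, 9↦9, 10↦9]  zeros at y ∈ {0, 8}
  x = 4: [0↦0, 1↦5, 2↦1, 3↦10, 4↦10, 5↦1, 6↦5, 7↦0, 8↦8, 9↦7, 10↦8]  zeros at y ∈ {0, 7}
  x = 5: [0↦0, 1↦6, 2↦3, 3↦2, 4↦3, 5↦6, 6↦0, 7↦7, 8↦5, 9↦5, 10↦7]  zeros at y ∈ {0, 6}
  x = 6: [0↦0, 1↦7, 2↦5, 3↦5, 4↦7, 5↦0, 6↦6, 7↦3, 8↦2, 9↦3, 10↦6]  zeros at y ∈ {0, 5}
  x = 7: [0↦0, 1↦8, 2↦7, 3↦8, 4↦0, 5↦5, 6↦1, 7↦10, 8↦10, 9↦1, 10↦5]  zeros at y ∈ {0, 4}
  x = 8: [0↦0, 1↦9, 2↦9, 3↦0, 4↦4, 5↦10, 6↦7, 7↦6, 8↦7, 9↦10, 10↦4]  zeros at y ∈ {0, 3}
  x = 9: [0↦0, 1↦10, 2↦0, 3↦3, 4↦8, 5↦4, 6↦2, 7↦2, 8↦4, 9↦8, 10↦3]  zeros at y ∈ {0, 2}
  x = 10: [0↦0, 1↦0, 2↦2, 3↦6, 4↦1, 5↦9, 6↦8, 7↦9, 8↦1, 9↦6, 10↦2]  zeros at y ∈ {0, 1}
Collecting zeros: affine points = {(0, 0), (1, 0), (1, 10), (2, 0), (2, 9), (3, 0), (3, 8), (4, 0), (4, 7), (5, 0), (5, 6), (6, 0), (6, 5), (7, 0), (7, 4), (8, 0), (8, 3), (9, 0), (9, 2), (10, 0), (10, 1)}.
Total count |C(F_11)_aff| = 21.


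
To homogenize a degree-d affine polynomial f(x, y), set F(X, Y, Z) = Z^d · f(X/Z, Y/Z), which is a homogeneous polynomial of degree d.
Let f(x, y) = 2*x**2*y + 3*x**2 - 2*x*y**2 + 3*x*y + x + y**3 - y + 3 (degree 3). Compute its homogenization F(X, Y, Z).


F(X, Y, Z) = 2*X**2*Y + 3*X**2*Z - 2*X*Y**2 + 3*X*Y*Z + X*Z**2 + Y**3 - Y*Z**2 + 3*Z**3

deg(f) = 3.
Substitute x = X/Z, y = Y/Z into f, then multiply by Z^3.
  monomial 2·x^2·y^1 ↦ 2·X^2·Y^1·Z^0.
  monomial 3·x^2·y^0 ↦ 3·X^2·Y^0·Z^1.
  monomial -2·x^1·y^2 ↦ -2·X^1·Y^2·Z^0.
  monomial 3·x^1·y^1 ↦ 3·X^1·Y^1·Z^1.
  monomial 1·x^1·y^0 ↦ 1·X^1·Y^0·Z^2.
  monomial 1·x^0·y^3 ↦ 1·X^0·Y^3·Z^0.
  monomial -1·x^0·y^1 ↦ -1·X^0·Y^1·Z^2.
  monomial 3·x^0·y^0 ↦ 3·X^0·Y^0·Z^3.
Collecting: F(X, Y, Z) = 2*X**2*Y + 3*X**2*Z - 2*X*Y**2 + 3*X*Y*Z + X*Z**2 + Y**3 - Y*Z**2 + 3*Z**3.


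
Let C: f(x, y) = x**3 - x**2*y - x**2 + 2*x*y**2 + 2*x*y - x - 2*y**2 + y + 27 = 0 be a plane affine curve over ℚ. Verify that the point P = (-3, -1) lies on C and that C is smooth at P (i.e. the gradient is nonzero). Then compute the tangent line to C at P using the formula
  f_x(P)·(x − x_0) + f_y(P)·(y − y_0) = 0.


Tangent line at P: 26*x + 2*y + 80 = 0.

Step 1: f(-3, -1) = 0, so P lies on C.
Step 2: partial derivatives
  f_x(x, y) = 3*x**2 - 2*x*y - 2*x + 2*y**2 + 2*y - 1, f_y(x, y) = -x**2 + 4*x*y + 2*x - 4*y + 1.
  f_x(P) = 26, f_y(P) = 2 (gradient nonzero, so P is smooth).
Step 3: tangent line at P: 26·(x − -3) + 2·(y − -1) = 0.
Expanding: 26*x + 2*y + 80 = 0.


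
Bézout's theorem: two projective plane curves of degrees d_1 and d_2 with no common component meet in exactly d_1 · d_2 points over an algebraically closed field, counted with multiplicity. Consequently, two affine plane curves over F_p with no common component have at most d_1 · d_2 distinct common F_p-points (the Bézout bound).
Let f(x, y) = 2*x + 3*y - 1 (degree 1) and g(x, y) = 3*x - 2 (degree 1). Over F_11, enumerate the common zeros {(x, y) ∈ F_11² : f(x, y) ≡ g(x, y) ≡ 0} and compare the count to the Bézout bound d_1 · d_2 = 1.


Common zeros: {(8, 6)}; count = 1; Bézout bound = 1.

deg(f) = 1, deg(g) = 1, so Bézout bound = 1.
Scan x ∈ F_11. For each x, list the y ∈ F_11 with f(x, y) ≡ 0 and those with g(x, y) ≡ 0 (mod 11); the common zeros in that column are the intersection.
  x = 0: f ≡ 0 at y ∈ {4}; g ≡ 0 at y ∈ ∅; common: ∅.
  x = 1: f ≡ 0 at y ∈ {7}; g ≡ 0 at y ∈ ∅; common: ∅.
  x = 2: f ≡ 0 at y ∈ {10}; g ≡ 0 at y ∈ ∅; common: ∅.
  x = 3: f ≡ 0 at y ∈ {2}; g ≡ 0 at y ∈ ∅; common: ∅.
  x = 4: f ≡ 0 at y ∈ {5}; g ≡ 0 at y ∈ ∅; common: ∅.
  x = 5: f ≡ 0 at y ∈ {8}; g ≡ 0 at y ∈ ∅; common: ∅.
  x = 6: f ≡ 0 at y ∈ {0}; g ≡ 0 at y ∈ ∅; common: ∅.
  x = 7: f ≡ 0 at y ∈ {3}; g ≡ 0 at y ∈ ∅; common: ∅.
  x = 8: f ≡ 0 at y ∈ {6}; g ≡ 0 at y ∈ {0, 1, 2, 3, 4, 5, 6, 7, 8, 9, 10}; common: {6}.
  x = 9: f ≡ 0 at y ∈ {9}; g ≡ 0 at y ∈ ∅; common: ∅.
  x = 10: f ≡ 0 at y ∈ {1}; g ≡ 0 at y ∈ ∅; common: ∅.
Collecting: common zeros = {(8, 6)}, so the count is 1.
Comparison with the Bézout bound: 1 ≤ 1 = deg(f)·deg(g), as expected for curves with no common component (the bound is attained).


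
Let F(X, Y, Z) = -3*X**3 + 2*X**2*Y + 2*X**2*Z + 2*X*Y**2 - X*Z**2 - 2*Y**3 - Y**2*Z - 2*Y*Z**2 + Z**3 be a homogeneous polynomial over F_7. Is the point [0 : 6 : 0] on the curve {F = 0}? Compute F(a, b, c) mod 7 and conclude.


F(0,6,0) ≡ 2 (mod 7); P is NOT on the curve.

Evaluate F(0, 6, 0) term-by-term (mod 7).
  -3*X**3 ↦ -3·0·1·1 = 0
  2*X**2*Y ↦ 2·0·6·1 = 0
  2*X**2*Z ↦ 2·0·1·0 = 0
  2*X*Y**2 ↦ 2·0·36·1 = 0
  -X*Z**2 ↦ -1·0·1·0 = 0
  -2*Y**3 ↦ -2·1·216·1 = -432
  -Y**2*Z ↦ -1·1·36·0 = 0
  -2*Y*Z**2 ↦ -2·1·6·0 = 0
  Z**3 ↦ 1·1·1·0 = 0
Sum: F(0, 6, 0) = (0) + (0) + (0) + (0) + (0) + (-432) + (0) + (0) + (0) = -432.
Reducing mod 7: -432 ≡ 2 (mod 7).
Since F(a, b, c) ≡ 2 ≠ 0 (mod 7), P does NOT lie on the curve.


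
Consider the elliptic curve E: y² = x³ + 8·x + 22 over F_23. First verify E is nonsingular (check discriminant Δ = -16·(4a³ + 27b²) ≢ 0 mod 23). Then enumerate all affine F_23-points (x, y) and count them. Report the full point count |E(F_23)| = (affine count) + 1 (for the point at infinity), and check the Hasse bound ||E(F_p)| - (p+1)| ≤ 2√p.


Affine points = {(1, 10), (1, 13), (2, 0), (3, 2), (3, 21), (4, 7), (4, 16), (5, 7), (5, 16), (8, 0), (9, 8), (9, 15), (12, 11), (12, 12), (13, 0), (14, 7), (14, 16), (18, 8), (18, 15), (19, 8), (19, 15), (22, 6), (22, 17)}; affine count = 23; |E(F_23)| = 24.

Discriminant check: Δ ∝ 4a³ + 27b² = 4·8³ + 27·22² = 4·512 + 27·484 ≡ 5 (mod 23). Nonzero ⇒ E is nonsingular.
For each x ∈ F_23, compute rhs = x³ + 8·x + 22 mod 23, then count y ∈ F_23 with y² ≡ rhs.
  x = 0: rhs = 22, matching y values: none (0 points).
  x = 1: rhs = 8, matching y values: 10, 13 (2 points).
  x = 2: rhs = 0, matching y values: 0 (1 points).
  x = 3: rhs = 4, matching y values: 2, 21 (2 points).
  x = 4: rhs = 3, matching y values: 7, 16 (2 points).
  x = 5: rhs = 3, matching y values: 7, 16 (2 points).
  x = 6: rhs = 10, matching y values: none (0 points).
  x = 7: rhs = 7, matching y values: none (0 points).
  x = 8: rhs = 0, matching y values: 0 (1 points).
  x = 9: rhs = 18, matching y values: 8, 15 (2 points).
  x = 10: rhs = 21, matching y values: none (0 points).
  x = 11: rhs = 15, matching y values: none (0 points).
  x = 12: rhs = 6, matching y values: 11, 12 (2 points).
  x = 13: rhs = 0, matching y values: 0 (1 points).
  x = 14: rhs = 3, matching y values: 7, 16 (2 points).
  x = 15: rhs = 21, matching y values: none (0 points).
  x = 16: rhs = 14, matching y values: none (0 points).
  x = 17: rhs = 11, matching y values: none (0 points).
  x = 18: rhs = 18, matching y values: 8, 15 (2 points).
  x = 19: rhs = 18, matching y values: 8, 15 (2 points).
  x = 20: rhs = 17, matching y values: none (0 points).
  x = 21: rhs = 21, matching y values: none (0 points).
  x = 22: rhs = 13, matching y values: 6, 17 (2 points).
Total affine count: 23.
Full point count |E(F_23)| = 23 + 1 = 24.
Hasse bound: |24 − (23+1)| = |0| = 0 ≤ 2√23 ≈ 9.5917 ✓.


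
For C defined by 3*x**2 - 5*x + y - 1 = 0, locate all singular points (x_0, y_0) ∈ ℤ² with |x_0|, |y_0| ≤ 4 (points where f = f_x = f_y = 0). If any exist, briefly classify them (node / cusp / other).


No singular points in the scanned grid; C is smooth there.

Compute partial derivatives:
  f_x = 6*x - 5.
  f_y = 1.
f_y = 1 is a nonzero constant, so f_y never vanishes: no point (x, y) can satisfy f = f_x = f_y = 0. In particular no (x, y) ∈ {−4, ..., 4}² is singular; the curve is smooth.


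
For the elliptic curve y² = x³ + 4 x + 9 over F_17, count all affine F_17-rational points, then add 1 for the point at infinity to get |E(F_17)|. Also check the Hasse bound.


Affine points = {(0, 3), (0, 14), (2, 5), (2, 12), (4, 2), (4, 15), (5, 1), (5, 16), (8, 3), (8, 14), (9, 3), (9, 14), (12, 0), (14, 2), (14, 15), (16, 2), (16, 15)}; affine count = 17; |E(F_17)| = 18.

Discriminant check: Δ ∝ 4a³ + 27b² = 4·4³ + 27·9² = 4·64 + 27·81 ≡ 12 (mod 17). Nonzero ⇒ E is nonsingular.
For each x ∈ F_17, compute rhs = x³ + 4·x + 9 mod 17, then count y ∈ F_17 with y² ≡ rhs.
  x = 0: rhs = 9, matching y values: 3, 14 (2 points).
  x = 1: rhs = 14, matching y values: none (0 points).
  x = 2: rhs = 8, matching y values: 5, 12 (2 points).
  x = 3: rhs = 14, matching y values: none (0 points).
  x = 4: rhs = 4, matching y values: 2, 15 (2 points).
  x = 5: rhs = 1, matching y values: 1, 16 (2 points).
  x = 6: rhs = 11, matching y values: none (0 points).
  x = 7: rhs = 6, matching y values: none (0 points).
  x = 8: rhs = 9, matching y values: 3, 14 (2 points).
  x = 9: rhs = 9, matching y values: 3, 14 (2 points).
  x = 10: rhs = 12, matching y values: none (0 points).
  x = 11: rhs = 7, matching y values: none (0 points).
  x = 12: rhs = 0, matching y values: 0 (1 points).
  x = 13: rhs = 14, matching y values: none (0 points).
  x = 14: rhs = 4, matching y values: 2, 15 (2 points).
  x = 15: rhs = 10, matching y values: none (0 points).
  x = 16: rhs = 4, matching y values: 2, 15 (2 points).
Total affine count: 17.
Full point count |E(F_17)| = 17 + 1 = 18.
Hasse bound: |18 − (17+1)| = |0| = 0 ≤ 2√17 ≈ 8.2462 ✓.


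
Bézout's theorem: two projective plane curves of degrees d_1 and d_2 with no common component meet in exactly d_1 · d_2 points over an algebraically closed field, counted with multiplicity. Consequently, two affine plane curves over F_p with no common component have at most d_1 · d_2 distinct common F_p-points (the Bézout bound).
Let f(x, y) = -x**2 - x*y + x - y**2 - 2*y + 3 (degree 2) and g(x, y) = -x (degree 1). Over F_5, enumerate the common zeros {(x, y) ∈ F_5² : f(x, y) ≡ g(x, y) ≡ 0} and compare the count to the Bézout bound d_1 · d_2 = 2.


Common zeros: {(0, 1), (0, 2)}; count = 2; Bézout bound = 2.

deg(f) = 2, deg(g) = 1, so Bézout bound = 2.
Scan x ∈ F_5. For each x, list the y ∈ F_5 with f(x, y) ≡ 0 and those with g(x, y) ≡ 0 (mod 5); the common zeros in that column are the intersection.
  x = 0: f ≡ 0 at y ∈ {1, 2}; g ≡ 0 at y ∈ {0, 1, 2, 3, 4}; common: {1, 2}.
  x = 1: f ≡ 0 at y ∈ {3, 4}; g ≡ 0 at y ∈ ∅; common: ∅.
  x = 2: f ≡ 0 at y ∈ {3}; g ≡ 0 at y ∈ ∅; common: ∅.
  x = 3: f ≡ 0 at y ∈ ∅; g ≡ 0 at y ∈ ∅; common: ∅.
  x = 4: f ≡ 0 at y ∈ {2}; g ≡ 0 at y ∈ ∅; common: ∅.
Collecting: common zeros = {(0, 1), (0, 2)}, so the count is 2.
Comparison with the Bézout bound: 2 ≤ 2 = deg(f)·deg(g), as expected for curves with no common component (the bound is attained).


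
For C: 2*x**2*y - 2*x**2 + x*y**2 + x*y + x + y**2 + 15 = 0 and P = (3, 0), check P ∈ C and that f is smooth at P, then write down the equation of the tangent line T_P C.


Tangent line at P: -11*x + 21*y + 33 = 0.

Step 1: f(3, 0) = 0, so P lies on C.
Step 2: partial derivatives
  f_x(x, y) = 4*x*y - 4*x + y**2 + y + 1, f_y(x, y) = 2*x**2 + 2*x*y + x + 2*y.
  f_x(P) = -11, f_y(P) = 21 (gradient nonzero, so P is smooth).
Step 3: tangent line at P: -11·(x − 3) + 21·(y − 0) = 0.
Expanding: -11*x + 21*y + 33 = 0.


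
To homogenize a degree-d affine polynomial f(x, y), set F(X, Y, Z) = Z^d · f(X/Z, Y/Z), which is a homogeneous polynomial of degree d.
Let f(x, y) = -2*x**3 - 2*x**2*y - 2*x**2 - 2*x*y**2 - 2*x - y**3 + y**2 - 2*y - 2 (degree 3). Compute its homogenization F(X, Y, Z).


F(X, Y, Z) = -2*X**3 - 2*X**2*Y - 2*X**2*Z - 2*X*Y**2 - 2*X*Z**2 - Y**3 + Y**2*Z - 2*Y*Z**2 - 2*Z**3

deg(f) = 3.
Substitute x = X/Z, y = Y/Z into f, then multiply by Z^3.
  monomial -2·x^3·y^0 ↦ -2·X^3·Y^0·Z^0.
  monomial -2·x^2·y^1 ↦ -2·X^2·Y^1·Z^0.
  monomial -2·x^2·y^0 ↦ -2·X^2·Y^0·Z^1.
  monomial -2·x^1·y^2 ↦ -2·X^1·Y^2·Z^0.
  monomial -2·x^1·y^0 ↦ -2·X^1·Y^0·Z^2.
  monomial -1·x^0·y^3 ↦ -1·X^0·Y^3·Z^0.
  monomial 1·x^0·y^2 ↦ 1·X^0·Y^2·Z^1.
  monomial -2·x^0·y^1 ↦ -2·X^0·Y^1·Z^2.
  monomial -2·x^0·y^0 ↦ -2·X^0·Y^0·Z^3.
Collecting: F(X, Y, Z) = -2*X**3 - 2*X**2*Y - 2*X**2*Z - 2*X*Y**2 - 2*X*Z**2 - Y**3 + Y**2*Z - 2*Y*Z**2 - 2*Z**3.


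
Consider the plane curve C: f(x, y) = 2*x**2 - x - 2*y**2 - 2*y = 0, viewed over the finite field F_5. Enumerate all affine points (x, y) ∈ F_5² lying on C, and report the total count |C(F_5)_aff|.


Affine F_5-points: {(0, 0), (0, 4), (3, 0), (3, 4)}; count = 4.

For each of the 25 pairs (x, y) ∈ F_5², evaluate f(x, y) mod 5. Record the zeros.
  x = 0: [0↦0, 1↦1, 2↦3, 3↦1, 4↦0]  zeros at y ∈ {0, 4}
  x = 1: [0↦1, 1↦2, 2↦4, 3↦2, 4↦1]  zeros at y ∈ ∅
  x = 2: [0↦1, 1↦2, 2↦4, 3↦2, 4↦1]  zeros at y ∈ ∅
  x = 3: [0↦0, 1↦1, 2↦3, 3↦1, 4↦0]  zeros at y ∈ {0, 4}
  x = 4: [0↦3, 1↦4, 2↦1, 3↦4, 4↦3]  zeros at y ∈ ∅
Collecting zeros: affine points = {(0, 0), (0, 4), (3, 0), (3, 4)}.
Total count |C(F_5)_aff| = 4.


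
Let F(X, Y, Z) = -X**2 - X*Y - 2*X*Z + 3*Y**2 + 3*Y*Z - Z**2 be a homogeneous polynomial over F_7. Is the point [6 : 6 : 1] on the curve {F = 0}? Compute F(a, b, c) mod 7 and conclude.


F(6,6,1) ≡ 6 (mod 7); P is NOT on the curve.

Evaluate F(6, 6, 1) term-by-term (mod 7).
  -X**2 ↦ -1·36·1·1 = -36
  -X*Y ↦ -1·6·6·1 = -36
  -2*X*Z ↦ -2·6·1·1 = -12
  3*Y**2 ↦ 3·1·36·1 = 108
  3*Y*Z ↦ 3·1·6·1 = 18
  -Z**2 ↦ -1·1·1·1 = -1
Sum: F(6, 6, 1) = (-36) + (-36) + (-12) + (108) + (18) + (-1) = 41.
Reducing mod 7: 41 ≡ 6 (mod 7).
Since F(a, b, c) ≡ 6 ≠ 0 (mod 7), P does NOT lie on the curve.


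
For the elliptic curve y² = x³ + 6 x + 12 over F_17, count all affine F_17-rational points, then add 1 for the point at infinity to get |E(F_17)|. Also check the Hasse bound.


Affine points = {(1, 6), (1, 11), (2, 7), (2, 10), (4, 7), (4, 10), (6, 3), (6, 14), (9, 8), (9, 9), (10, 1), (10, 16), (11, 7), (11, 10), (13, 3), (13, 14), (14, 1), (14, 16), (15, 3), (15, 14)}; affine count = 20; |E(F_17)| = 21.

Discriminant check: Δ ∝ 4a³ + 27b² = 4·6³ + 27·12² = 4·216 + 27·144 ≡ 9 (mod 17). Nonzero ⇒ E is nonsingular.
For each x ∈ F_17, compute rhs = x³ + 6·x + 12 mod 17, then count y ∈ F_17 with y² ≡ rhs.
  x = 0: rhs = 12, matching y values: none (0 points).
  x = 1: rhs = 2, matching y values: 6, 11 (2 points).
  x = 2: rhs = 15, matching y values: 7, 10 (2 points).
  x = 3: rhs = 6, matching y values: none (0 points).
  x = 4: rhs = 15, matching y values: 7, 10 (2 points).
  x = 5: rhs = 14, matching y values: none (0 points).
  x = 6: rhs = 9, matching y values: 3, 14 (2 points).
  x = 7: rhs = 6, matching y values: none (0 points).
  x = 8: rhs = 11, matching y values: none (0 points).
  x = 9: rhs = 13, matching y values: 8, 9 (2 points).
  x = 10: rhs = 1, matching y values: 1, 16 (2 points).
  x = 11: rhs = 15, matching y values: 7, 10 (2 points).
  x = 12: rhs = 10, matching y values: none (0 points).
  x = 13: rhs = 9, matching y values: 3, 14 (2 points).
  x = 14: rhs = 1, matching y values: 1, 16 (2 points).
  x = 15: rhs = 9, matching y values: 3, 14 (2 points).
  x = 16: rhs = 5, matching y values: none (0 points).
Total affine count: 20.
Full point count |E(F_17)| = 20 + 1 = 21.
Hasse bound: |21 − (17+1)| = |3| = 3 ≤ 2√17 ≈ 8.2462 ✓.


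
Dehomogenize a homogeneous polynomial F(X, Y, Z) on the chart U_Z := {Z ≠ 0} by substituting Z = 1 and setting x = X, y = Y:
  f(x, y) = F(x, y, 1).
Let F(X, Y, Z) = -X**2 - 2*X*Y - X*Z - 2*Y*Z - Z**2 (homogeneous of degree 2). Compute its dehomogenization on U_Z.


f(x, y) = -x**2 - 2*x*y - x - 2*y - 1

On U_Z we set Z = 1. Each monomial c·X^i·Y^j·Z^k in F becomes c·x^i·y^j·1^k = c·x^i·y^j.
Substituting Z = 1: F(X, Y, 1) = -x**2 - 2*x*y - x - 2*y - 1.
Note: deg(f) ≤ deg(F) = 2; strict inequality happens when F is divisible by Z (lost terms).


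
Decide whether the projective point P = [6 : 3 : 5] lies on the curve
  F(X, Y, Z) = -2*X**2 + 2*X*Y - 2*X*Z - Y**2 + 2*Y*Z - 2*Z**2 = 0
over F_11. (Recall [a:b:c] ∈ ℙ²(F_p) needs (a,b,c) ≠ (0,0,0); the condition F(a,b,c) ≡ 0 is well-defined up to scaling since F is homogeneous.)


F(6,3,5) ≡ 7 (mod 11); P is NOT on the curve.

Evaluate F(6, 3, 5) term-by-term (mod 11).
  -2*X**2 ↦ -2·36·1·1 = -72
  2*X*Y ↦ 2·6·3·1 = 36
  -2*X*Z ↦ -2·6·1·5 = -60
  -Y**2 ↦ -1·1·9·1 = -9
  2*Y*Z ↦ 2·1·3·5 = 30
  -2*Z**2 ↦ -2·1·1·25 = -50
Sum: F(6, 3, 5) = (-72) + (36) + (-60) + (-9) + (30) + (-50) = -125.
Reducing mod 11: -125 ≡ 7 (mod 11).
Since F(a, b, c) ≡ 7 ≠ 0 (mod 11), P does NOT lie on the curve.


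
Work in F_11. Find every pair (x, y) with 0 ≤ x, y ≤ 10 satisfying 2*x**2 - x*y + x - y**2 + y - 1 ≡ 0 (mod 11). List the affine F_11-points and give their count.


Affine F_11-points: {(2, 4), (2, 6), (5, 3), (5, 4), (6, 0), (6, 6), (7, 2), (7, 3), (10, 0), (10, 2)}; count = 10.

For each of the 121 pairs (x, y) ∈ F_11², evaluate f(x, y) mod 11. Record the zeros.
  x = 0: [0↦10, 1↦10, 2↦8, 3↦4, 4↦9, 5↦1, 6↦2, 7↦1, 8↦9, 9↦4, 10↦8]  zeros at y ∈ ∅
  x = 1: [0↦2, 1↦1, 2↦9, 3↦4, 4↦8, 5↦10, 6↦10, 7↦8, 8↦4, 9↦9, 10↦1]  zeros at y ∈ ∅
  x = 2: [0↦9, 1↦7, 2↦3, 3↦8, 4↦0, 5↦1, 6↦0, 7↦8, 8↦3, 9↦7, 10↦9]  zeros at y ∈ {4, 6}
  x = 3: [0↦9, 1↦6, 2↦1, 3↦5, 4↦7, 5↦7, 6↦5, 7↦1, 8↦6, 9↦9, 10↦10]  zeros at y ∈ ∅
  x = 4: [0↦2, 1↦9, 2↦3, 3↦6, 4↦7, 5↦6, 6↦3, 7↦9, 8↦2, 9↦4, 10↦4]  zeros at y ∈ ∅
  x = 5: [0↦10, 1↦5, 2↦9, 3↦0, 4↦0, 5↦9, 6↦5, 7↦10, 8↦2, 9↦3, 10↦2]  zeros at y ∈ {3, 4}
  x = 6: [0↦0, 1↦5, 2↦8, 3↦9, 4↦8, 5↦5, 6↦0, 7↦4, 8↦6, 9↦6, 10↦4]  zeros at y ∈ {0, 6}
  x = 7: [0↦5, 1↦9, 2↦0, 3↦0, 4↦9, 5↦5, 6↦10, 7↦2, 8↦3, 9↦2, 10↦10]  zeros at y ∈ {2, 3}
  x = 8: [0↦3, 1↦6, 2↦7, 3↦6, 4↦3, 5↦9, 6↦2, 7↦4, 8↦4, 9↦2, 10↦9]  zeros at y ∈ ∅
  x = 9: [0↦5, 1↦7, 2↦7, 3↦5, 4↦1, 5↦6, 6↦9, 7↦10, 8↦9, 9↦6, 10↦1]  zeros at y ∈ ∅
  x = 10: [0↦0, 1↦1, 2↦0, 3↦8, 4↦3, 5↦7, 6↦9, 7↦9, 8↦7, 9↦3, 10↦8]  zeros at y ∈ {0, 2}
Collecting zeros: affine points = {(2, 4), (2, 6), (5, 3), (5, 4), (6, 0), (6, 6), (7, 2), (7, 3), (10, 0), (10, 2)}.
Total count |C(F_11)_aff| = 10.
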